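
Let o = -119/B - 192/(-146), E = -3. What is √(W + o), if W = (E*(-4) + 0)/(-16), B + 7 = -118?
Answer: √20211145/3650 ≈ 1.2317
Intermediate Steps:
B = -125 (B = -7 - 118 = -125)
o = 20687/9125 (o = -119/(-125) - 192/(-146) = -119*(-1/125) - 192*(-1/146) = 119/125 + 96/73 = 20687/9125 ≈ 2.2671)
W = -¾ (W = (-3*(-4) + 0)/(-16) = (12 + 0)*(-1/16) = 12*(-1/16) = -¾ ≈ -0.75000)
√(W + o) = √(-¾ + 20687/9125) = √(55373/36500) = √20211145/3650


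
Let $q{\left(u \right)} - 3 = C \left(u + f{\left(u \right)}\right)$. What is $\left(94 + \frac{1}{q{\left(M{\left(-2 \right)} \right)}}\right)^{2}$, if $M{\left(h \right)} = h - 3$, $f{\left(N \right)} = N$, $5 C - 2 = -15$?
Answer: $\frac{7436529}{841} \approx 8842.5$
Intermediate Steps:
$C = - \frac{13}{5}$ ($C = \frac{2}{5} + \frac{1}{5} \left(-15\right) = \frac{2}{5} - 3 = - \frac{13}{5} \approx -2.6$)
$M{\left(h \right)} = -3 + h$
$q{\left(u \right)} = 3 - \frac{26 u}{5}$ ($q{\left(u \right)} = 3 - \frac{13 \left(u + u\right)}{5} = 3 - \frac{13 \cdot 2 u}{5} = 3 - \frac{26 u}{5}$)
$\left(94 + \frac{1}{q{\left(M{\left(-2 \right)} \right)}}\right)^{2} = \left(94 + \frac{1}{3 - \frac{26 \left(-3 - 2\right)}{5}}\right)^{2} = \left(94 + \frac{1}{3 - -26}\right)^{2} = \left(94 + \frac{1}{3 + 26}\right)^{2} = \left(94 + \frac{1}{29}\right)^{2} = \left(\frac{2727}{29}\right)^{2} = \frac{7436529}{841}$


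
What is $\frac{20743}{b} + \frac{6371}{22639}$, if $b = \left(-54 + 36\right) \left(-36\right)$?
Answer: $\frac{473729185}{14670072} \approx 32.292$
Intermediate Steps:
$b = 648$ ($b = \left(-18\right) \left(-36\right) = 648$)
$\frac{20743}{b} + \frac{6371}{22639} = \frac{20743}{648} + \frac{6371}{22639} = \frac{473729185}{14670072}$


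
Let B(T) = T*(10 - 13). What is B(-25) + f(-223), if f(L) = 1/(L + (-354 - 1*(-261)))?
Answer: 23699/316 ≈ 74.997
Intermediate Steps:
f(L) = 1/(-93 + L) (f(L) = 1/(L + (-354 + 261)) = 1/(L - 93) = 1/(-93 + L))
B(T) = -3*T (B(T) = T*(-3) = -3*T)
B(-25) + f(-223) = -3*(-25) + 1/(-93 - 223) = 75 + 1/(-316) = 75 - 1/316 = 23699/316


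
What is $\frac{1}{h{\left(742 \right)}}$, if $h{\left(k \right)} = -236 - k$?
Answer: $- \frac{1}{978} \approx -0.0010225$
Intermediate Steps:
$\frac{1}{h{\left(742 \right)}} = \frac{1}{-236 - 742} = \frac{1}{-978} = - \frac{1}{978}$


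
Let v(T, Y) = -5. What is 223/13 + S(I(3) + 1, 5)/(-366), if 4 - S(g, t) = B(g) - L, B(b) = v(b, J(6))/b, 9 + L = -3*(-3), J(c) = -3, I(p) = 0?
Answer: 27167/1586 ≈ 17.129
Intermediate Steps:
L = 0 (L = -9 - 3*(-3) = -9 + 9 = 0)
B(b) = -5/b
S(g, t) = 4 + 5/g (S(g, t) = 4 - (-5/g - 1*0) = 4 - (-5/g + 0) = 4 - (-5)/g = 4 + 5/g)
223/13 + S(I(3) + 1, 5)/(-366) = 223/13 + (4 + 5/(0 + 1))/(-366) = 223*(1/13) + (4 + 5/1)*(-1/366) = 223/13 + (4 + 5*1)*(-1/366) = 223/13 + (4 + 5)*(-1/366) = 223/13 + 9*(-1/366) = 223/13 - 3/122 = 27167/1586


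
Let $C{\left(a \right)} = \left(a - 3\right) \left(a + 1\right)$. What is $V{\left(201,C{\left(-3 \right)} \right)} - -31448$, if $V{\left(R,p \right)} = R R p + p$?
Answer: $516272$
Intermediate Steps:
$C{\left(a \right)} = \left(1 + a\right) \left(-3 + a\right)$ ($C{\left(a \right)} = \left(-3 + a\right) \left(1 + a\right) = \left(1 + a\right) \left(-3 + a\right)$)
$V{\left(R,p \right)} = p + p R^{2}$ ($V{\left(R,p \right)} = R^{2} p + p = p R^{2} + p = p + p R^{2}$)
$V{\left(201,C{\left(-3 \right)} \right)} - -31448 = \left(-3 + \left(-3\right)^{2} - -6\right) \left(1 + 201^{2}\right) - -31448 = \left(-3 + 9 + 6\right) \left(1 + 40401\right) + 31448 = 12 \cdot 40402 + 31448 = 484824 + 31448 = 516272$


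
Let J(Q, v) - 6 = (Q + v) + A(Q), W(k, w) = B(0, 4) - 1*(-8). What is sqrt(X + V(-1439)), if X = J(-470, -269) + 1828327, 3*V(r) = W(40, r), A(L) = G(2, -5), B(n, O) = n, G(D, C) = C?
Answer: 5*sqrt(657933)/3 ≈ 1351.9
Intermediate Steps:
A(L) = -5
W(k, w) = 8 (W(k, w) = 0 - 1*(-8) = 0 + 8 = 8)
V(r) = 8/3 (V(r) = (1/3)*8 = 8/3)
J(Q, v) = 1 + Q + v (J(Q, v) = 6 + ((Q + v) - 5) = 6 + (-5 + Q + v) = 1 + Q + v)
X = 1827589 (X = (1 - 470 - 269) + 1828327 = -738 + 1828327 = 1827589)
sqrt(X + V(-1439)) = sqrt(1827589 + 8/3) = sqrt(5482775/3) = 5*sqrt(657933)/3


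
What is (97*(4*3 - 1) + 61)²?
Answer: 1272384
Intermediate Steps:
(97*(4*3 - 1) + 61)² = (97*(12 - 1) + 61)² = (97*11 + 61)² = (1067 + 61)² = 1128² = 1272384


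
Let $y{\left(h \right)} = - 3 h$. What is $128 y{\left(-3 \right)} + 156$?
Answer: $1308$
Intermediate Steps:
$128 y{\left(-3 \right)} + 156 = 128 \left(\left(-3\right) \left(-3\right)\right) + 156 = 128 \cdot 9 + 156 = 1152 + 156 = 1308$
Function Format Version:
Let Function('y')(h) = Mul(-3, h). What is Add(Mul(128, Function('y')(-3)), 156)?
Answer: 1308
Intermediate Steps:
Add(Mul(128, Function('y')(-3)), 156) = Add(Mul(128, Mul(-3, -3)), 156) = Add(Mul(128, 9), 156) = Add(1152, 156) = 1308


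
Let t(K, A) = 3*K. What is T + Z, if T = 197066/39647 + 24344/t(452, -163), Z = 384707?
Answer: 5170898284447/13440333 ≈ 3.8473e+5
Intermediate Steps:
T = 308097016/13440333 (T = 197066/39647 + 24344/((3*452)) = 197066*(1/39647) + 24344/1356 = 197066/39647 + 24344*(1/1356) = 197066/39647 + 6086/339 = 308097016/13440333 ≈ 22.923)
T + Z = 308097016/13440333 + 384707 = 5170898284447/13440333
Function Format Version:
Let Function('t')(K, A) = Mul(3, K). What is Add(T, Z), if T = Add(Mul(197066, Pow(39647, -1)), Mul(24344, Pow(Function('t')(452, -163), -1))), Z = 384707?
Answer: Rational(5170898284447, 13440333) ≈ 3.8473e+5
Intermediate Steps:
T = Rational(308097016, 13440333) (T = Add(Mul(197066, Pow(39647, -1)), Mul(24344, Pow(Mul(3, 452), -1))) = Add(Mul(197066, Rational(1, 39647)), Mul(24344, Pow(1356, -1))) = Add(Rational(197066, 39647), Mul(24344, Rational(1, 1356))) = Add(Rational(197066, 39647), Rational(6086, 339)) = Rational(308097016, 13440333) ≈ 22.923)
Add(T, Z) = Add(Rational(308097016, 13440333), 384707) = Rational(5170898284447, 13440333)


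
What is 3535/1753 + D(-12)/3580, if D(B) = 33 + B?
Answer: 12692113/6275740 ≈ 2.0224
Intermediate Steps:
3535/1753 + D(-12)/3580 = 3535/1753 + (33 - 12)/3580 = 3535*(1/1753) + 21*(1/3580) = 3535/1753 + 21/3580 = 12692113/6275740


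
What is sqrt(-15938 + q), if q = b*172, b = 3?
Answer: I*sqrt(15422) ≈ 124.19*I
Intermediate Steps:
q = 516 (q = 3*172 = 516)
sqrt(-15938 + q) = sqrt(-15938 + 516) = sqrt(-15422) = I*sqrt(15422)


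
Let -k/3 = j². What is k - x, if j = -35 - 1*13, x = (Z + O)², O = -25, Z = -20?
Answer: -8937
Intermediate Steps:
x = 2025 (x = (-20 - 25)² = (-45)² = 2025)
j = -48 (j = -35 - 13 = -48)
k = -6912 (k = -3*(-48)² = -3*2304 = -6912)
k - x = -6912 - 1*2025 = -6912 - 2025 = -8937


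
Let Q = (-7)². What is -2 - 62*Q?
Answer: -3040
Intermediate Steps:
Q = 49
-2 - 62*Q = -2 - 62*49 = -2 - 3038 = -3040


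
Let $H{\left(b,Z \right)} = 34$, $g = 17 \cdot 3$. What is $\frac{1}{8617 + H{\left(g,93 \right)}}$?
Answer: $\frac{1}{8651} \approx 0.00011559$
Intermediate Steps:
$g = 51$
$\frac{1}{8617 + H{\left(g,93 \right)}} = \frac{1}{8617 + 34} = \frac{1}{8651}$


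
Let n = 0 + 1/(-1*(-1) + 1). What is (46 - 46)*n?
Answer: 0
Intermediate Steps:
n = 1/2 (n = 0 + 1/(1 + 1) = 0 + 1/2 = 1/2 ≈ 0.50000)
(46 - 46)*n = (46 - 46)*(1/2) = 0*(1/2) = 0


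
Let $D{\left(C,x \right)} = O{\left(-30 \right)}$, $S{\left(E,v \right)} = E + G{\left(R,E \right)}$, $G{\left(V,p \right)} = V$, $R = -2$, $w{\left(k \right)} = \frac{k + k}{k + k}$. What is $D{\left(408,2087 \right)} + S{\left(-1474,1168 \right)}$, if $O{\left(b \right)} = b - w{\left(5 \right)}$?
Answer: $-1507$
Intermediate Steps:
$w{\left(k \right)} = 1$ ($w{\left(k \right)} = \frac{2 k}{2 k} = 2 k \frac{1}{2 k} = 1$)
$O{\left(b \right)} = -1 + b$ ($O{\left(b \right)} = b - 1 = -1 + b$)
$S{\left(E,v \right)} = -2 + E$ ($S{\left(E,v \right)} = E - 2 = -2 + E$)
$D{\left(C,x \right)} = -31$ ($D{\left(C,x \right)} = -1 - 30 = -31$)
$D{\left(408,2087 \right)} + S{\left(-1474,1168 \right)} = -31 - 1476 = -1507$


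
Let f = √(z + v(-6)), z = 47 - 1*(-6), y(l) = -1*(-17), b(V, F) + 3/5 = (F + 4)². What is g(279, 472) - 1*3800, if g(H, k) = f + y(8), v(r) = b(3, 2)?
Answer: -3783 + √2210/5 ≈ -3773.6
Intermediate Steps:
b(V, F) = -⅗ + (4 + F)² (b(V, F) = -⅗ + (F + 4)² = -⅗ + (4 + F)²)
v(r) = 177/5 (v(r) = -⅗ + (4 + 2)² = -⅗ + 6² = -⅗ + 36 = 177/5)
y(l) = 17
z = 53 (z = 47 + 6 = 53)
f = √2210/5 (f = √(53 + 177/5) = √(442/5) = √2210/5 ≈ 9.4021)
g(H, k) = 17 + √2210/5 (g(H, k) = √2210/5 + 17 = 17 + √2210/5)
g(279, 472) - 1*3800 = (17 + √2210/5) - 1*3800 = (17 + √2210/5) - 3800 = -3783 + √2210/5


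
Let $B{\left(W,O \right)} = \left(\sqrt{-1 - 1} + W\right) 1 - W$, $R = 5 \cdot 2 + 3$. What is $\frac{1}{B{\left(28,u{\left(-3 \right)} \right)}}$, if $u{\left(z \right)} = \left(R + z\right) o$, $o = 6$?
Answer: $- \frac{i \sqrt{2}}{2} \approx - 0.70711 i$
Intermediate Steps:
$R = 13$ ($R = 10 + 3 = 13$)
$u{\left(z \right)} = 78 + 6 z$ ($u{\left(z \right)} = \left(13 + z\right) 6 = 78 + 6 z$)
$B{\left(W,O \right)} = i \sqrt{2}$ ($B{\left(W,O \right)} = \left(\sqrt{-2} + W\right) 1 - W = \left(i \sqrt{2} + W\right) 1 - W = \left(W + i \sqrt{2}\right) 1 - W = \left(W + i \sqrt{2}\right) - W = i \sqrt{2}$)
$\frac{1}{B{\left(28,u{\left(-3 \right)} \right)}} = \frac{1}{i \sqrt{2}} = - \frac{i \sqrt{2}}{2}$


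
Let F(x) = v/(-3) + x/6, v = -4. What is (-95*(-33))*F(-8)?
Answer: 0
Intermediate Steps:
F(x) = 4/3 + x/6 (F(x) = -4/(-3) + x/6 = -4*(-⅓) + x*(⅙) = 4/3 + x/6)
(-95*(-33))*F(-8) = (-95*(-33))*(4/3 + (⅙)*(-8)) = 3135*(4/3 - 4/3) = 3135*0 = 0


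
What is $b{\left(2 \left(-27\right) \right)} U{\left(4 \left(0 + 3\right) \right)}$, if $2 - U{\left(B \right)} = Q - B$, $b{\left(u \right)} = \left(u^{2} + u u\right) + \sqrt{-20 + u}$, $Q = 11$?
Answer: $17496 + 3 i \sqrt{74} \approx 17496.0 + 25.807 i$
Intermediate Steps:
$b{\left(u \right)} = \sqrt{-20 + u} + 2 u^{2}$ ($b{\left(u \right)} = \left(u^{2} + u^{2}\right) + \sqrt{-20 + u} = 2 u^{2} + \sqrt{-20 + u} = \sqrt{-20 + u} + 2 u^{2}$)
$U{\left(B \right)} = -9 + B$ ($U{\left(B \right)} = 2 - \left(11 - B\right) = 2 + \left(-11 + B\right) = -9 + B$)
$b{\left(2 \left(-27\right) \right)} U{\left(4 \left(0 + 3\right) \right)} = \left(\sqrt{-20 + 2 \left(-27\right)} + 2 \left(2 \left(-27\right)\right)^{2}\right) \left(-9 + 4 \left(0 + 3\right)\right) = \left(\sqrt{-20 - 54} + 2 \left(-54\right)^{2}\right) \left(-9 + 4 \cdot 3\right) = \left(\sqrt{-74} + 2 \cdot 2916\right) \left(-9 + 12\right) = \left(i \sqrt{74} + 5832\right) 3 = \left(5832 + i \sqrt{74}\right) 3 = 17496 + 3 i \sqrt{74}$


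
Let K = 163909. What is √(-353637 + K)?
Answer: 308*I*√2 ≈ 435.58*I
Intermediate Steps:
√(-353637 + K) = √(-353637 + 163909) = √(-189728) = 308*I*√2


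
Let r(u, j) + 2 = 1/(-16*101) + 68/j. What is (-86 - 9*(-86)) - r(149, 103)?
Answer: 114739335/166448 ≈ 689.34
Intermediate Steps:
r(u, j) = -3233/1616 + 68/j (r(u, j) = -2 + (1/(-16*101) + 68/j) = -2 + (-1/16*1/101 + 68/j) = -2 + (-1/1616 + 68/j) = -3233/1616 + 68/j)
(-86 - 9*(-86)) - r(149, 103) = (-86 - 9*(-86)) - (-3233/1616 + 68/103) = (-86 + 774) - (-3233/1616 + 68*(1/103)) = 688 - (-3233/1616 + 68/103) = 688 - 1*(-223111/166448) = 688 + 223111/166448 = 114739335/166448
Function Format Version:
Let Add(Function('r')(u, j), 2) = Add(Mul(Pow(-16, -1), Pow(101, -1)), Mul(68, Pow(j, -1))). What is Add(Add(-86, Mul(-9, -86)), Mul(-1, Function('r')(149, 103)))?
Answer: Rational(114739335, 166448) ≈ 689.34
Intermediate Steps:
Function('r')(u, j) = Add(Rational(-3233, 1616), Mul(68, Pow(j, -1))) (Function('r')(u, j) = Add(-2, Add(Mul(Pow(-16, -1), Pow(101, -1)), Mul(68, Pow(j, -1)))) = Add(-2, Add(Mul(Rational(-1, 16), Rational(1, 101)), Mul(68, Pow(j, -1)))) = Add(-2, Add(Rational(-1, 1616), Mul(68, Pow(j, -1)))) = Add(Rational(-3233, 1616), Mul(68, Pow(j, -1))))
Add(Add(-86, Mul(-9, -86)), Mul(-1, Function('r')(149, 103))) = Add(Add(-86, Mul(-9, -86)), Mul(-1, Add(Rational(-3233, 1616), Mul(68, Pow(103, -1))))) = Add(Add(-86, 774), Mul(-1, Add(Rational(-3233, 1616), Mul(68, Rational(1, 103))))) = Add(688, Mul(-1, Add(Rational(-3233, 1616), Rational(68, 103)))) = Add(688, Mul(-1, Rational(-223111, 166448))) = Add(688, Rational(223111, 166448)) = Rational(114739335, 166448)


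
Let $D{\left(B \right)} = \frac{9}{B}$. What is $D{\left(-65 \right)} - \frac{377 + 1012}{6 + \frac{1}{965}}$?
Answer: $- \frac{87177144}{376415} \approx -231.6$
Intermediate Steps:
$D{\left(-65 \right)} - \frac{377 + 1012}{6 + \frac{1}{965}} = \frac{9}{-65} - \frac{377 + 1012}{6 + \frac{1}{965}} = 9 \left(- \frac{1}{65}\right) - \frac{1389}{6 + \frac{1}{965}} = - \frac{9}{65} - \frac{1389}{\frac{5791}{965}} = - \frac{9}{65} - 1389 \cdot \frac{965}{5791} = - \frac{9}{65} - \frac{1340385}{5791} = - \frac{87177144}{376415}$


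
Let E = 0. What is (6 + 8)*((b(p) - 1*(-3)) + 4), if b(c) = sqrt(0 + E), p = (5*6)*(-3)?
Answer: 98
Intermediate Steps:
p = -90 (p = 30*(-3) = -90)
b(c) = 0 (b(c) = sqrt(0 + 0) = sqrt(0) = 0)
(6 + 8)*((b(p) - 1*(-3)) + 4) = (6 + 8)*((0 - 1*(-3)) + 4) = 14*((0 + 3) + 4) = 14*(3 + 4) = 14*7 = 98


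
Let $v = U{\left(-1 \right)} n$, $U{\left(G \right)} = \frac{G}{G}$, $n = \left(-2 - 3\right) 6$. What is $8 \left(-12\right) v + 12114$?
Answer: $14994$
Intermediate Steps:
$n = -30$ ($n = \left(-5\right) 6 = -30$)
$U{\left(G \right)} = 1$
$v = -30$ ($v = 1 \left(-30\right) = -30$)
$8 \left(-12\right) v + 12114 = 8 \left(-12\right) \left(-30\right) + 12114 = \left(-96\right) \left(-30\right) + 12114 = 2880 + 12114 = 14994$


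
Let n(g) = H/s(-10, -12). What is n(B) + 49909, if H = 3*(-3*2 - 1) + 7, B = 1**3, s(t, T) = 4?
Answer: 99811/2 ≈ 49906.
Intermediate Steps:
B = 1
H = -14 (H = 3*(-6 - 1) + 7 = 3*(-7) + 7 = -21 + 7 = -14)
n(g) = -7/2 (n(g) = -14/4 = -14*1/4 = -7/2)
n(B) + 49909 = -7/2 + 49909 = 99811/2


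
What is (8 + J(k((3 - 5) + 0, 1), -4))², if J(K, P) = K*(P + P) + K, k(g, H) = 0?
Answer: 64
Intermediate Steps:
J(K, P) = K + 2*K*P (J(K, P) = K*(2*P) + K = 2*K*P + K = K + 2*K*P)
(8 + J(k((3 - 5) + 0, 1), -4))² = (8 + 0*(1 + 2*(-4)))² = (8 + 0*(1 - 8))² = (8 + 0*(-7))² = (8 + 0)² = 8² = 64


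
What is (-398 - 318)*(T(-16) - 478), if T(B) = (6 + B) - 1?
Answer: 350124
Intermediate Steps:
T(B) = 5 + B
(-398 - 318)*(T(-16) - 478) = (-398 - 318)*((5 - 16) - 478) = -716*(-11 - 478) = -716*(-489) = 350124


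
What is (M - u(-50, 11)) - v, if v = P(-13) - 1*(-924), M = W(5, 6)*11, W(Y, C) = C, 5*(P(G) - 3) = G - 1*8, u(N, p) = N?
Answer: -4034/5 ≈ -806.80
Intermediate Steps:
P(G) = 7/5 + G/5 (P(G) = 3 + (G - 1*8)/5 = 3 + (G - 8)/5 = 3 + (-8 + G)/5 = 3 + (-8/5 + G/5) = 7/5 + G/5)
M = 66 (M = 6*11 = 66)
v = 4614/5 (v = (7/5 + (⅕)*(-13)) - 1*(-924) = (7/5 - 13/5) + 924 = -6/5 + 924 = 4614/5 ≈ 922.80)
(M - u(-50, 11)) - v = (66 - 1*(-50)) - 1*4614/5 = (66 + 50) - 4614/5 = 116 - 4614/5 = -4034/5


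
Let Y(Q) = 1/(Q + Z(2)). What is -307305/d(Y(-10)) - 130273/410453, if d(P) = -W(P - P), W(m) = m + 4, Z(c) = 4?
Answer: 126133738073/1641812 ≈ 76826.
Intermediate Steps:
W(m) = 4 + m
Y(Q) = 1/(4 + Q) (Y(Q) = 1/(Q + 4) = 1/(4 + Q))
d(P) = -4 (d(P) = -(4 + (P - P)) = -(4 + 0) = -1*4 = -4)
-307305/d(Y(-10)) - 130273/410453 = -307305/(-4) - 130273/410453 = -307305*(-¼) - 130273*1/410453 = 307305/4 - 130273/410453 = 126133738073/1641812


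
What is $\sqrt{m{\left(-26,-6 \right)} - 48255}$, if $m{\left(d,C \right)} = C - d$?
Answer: $i \sqrt{48235} \approx 219.62 i$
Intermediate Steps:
$\sqrt{m{\left(-26,-6 \right)} - 48255} = \sqrt{\left(-6 - -26\right) - 48255} = \sqrt{\left(-6 + 26\right) - 48255} = \sqrt{20 - 48255} = \sqrt{-48235} = i \sqrt{48235}$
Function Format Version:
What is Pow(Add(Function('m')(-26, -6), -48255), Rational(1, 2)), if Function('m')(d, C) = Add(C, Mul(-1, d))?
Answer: Mul(I, Pow(48235, Rational(1, 2))) ≈ Mul(219.62, I)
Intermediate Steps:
Pow(Add(Function('m')(-26, -6), -48255), Rational(1, 2)) = Pow(Add(Add(-6, Mul(-1, -26)), -48255), Rational(1, 2)) = Pow(Add(Add(-6, 26), -48255), Rational(1, 2)) = Pow(Add(20, -48255), Rational(1, 2)) = Pow(-48235, Rational(1, 2)) = Mul(I, Pow(48235, Rational(1, 2)))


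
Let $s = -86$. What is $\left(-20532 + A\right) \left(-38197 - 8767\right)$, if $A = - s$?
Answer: $960225944$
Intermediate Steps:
$A = 86$ ($A = \left(-1\right) \left(-86\right) = 86$)
$\left(-20532 + A\right) \left(-38197 - 8767\right) = \left(-20532 + 86\right) \left(-38197 - 8767\right) = \left(-20446\right) \left(-46964\right) = 960225944$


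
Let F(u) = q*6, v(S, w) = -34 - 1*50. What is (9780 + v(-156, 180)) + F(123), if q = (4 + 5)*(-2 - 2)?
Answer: 9480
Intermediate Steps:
v(S, w) = -84 (v(S, w) = -34 - 50 = -84)
q = -36 (q = 9*(-4) = -36)
F(u) = -216 (F(u) = -36*6 = -216)
(9780 + v(-156, 180)) + F(123) = (9780 - 84) - 216 = 9696 - 216 = 9480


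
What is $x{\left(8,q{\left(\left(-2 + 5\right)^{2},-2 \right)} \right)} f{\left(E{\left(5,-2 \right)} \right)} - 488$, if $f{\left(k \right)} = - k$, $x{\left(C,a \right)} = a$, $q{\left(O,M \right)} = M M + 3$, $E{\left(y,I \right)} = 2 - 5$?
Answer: $-467$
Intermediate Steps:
$E{\left(y,I \right)} = -3$
$q{\left(O,M \right)} = 3 + M^{2}$ ($q{\left(O,M \right)} = M^{2} + 3 = 3 + M^{2}$)
$x{\left(8,q{\left(\left(-2 + 5\right)^{2},-2 \right)} \right)} f{\left(E{\left(5,-2 \right)} \right)} - 488 = \left(3 + \left(-2\right)^{2}\right) \left(\left(-1\right) \left(-3\right)\right) - 488 = \left(3 + 4\right) 3 - 488 = 7 \cdot 3 - 488 = 21 - 488 = -467$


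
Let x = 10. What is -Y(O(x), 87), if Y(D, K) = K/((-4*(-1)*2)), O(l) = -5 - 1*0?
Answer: -87/8 ≈ -10.875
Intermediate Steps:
O(l) = -5 (O(l) = -5 + 0 = -5)
Y(D, K) = K/8 (Y(D, K) = K/((4*2)) = K/8)
-Y(O(x), 87) = -87/8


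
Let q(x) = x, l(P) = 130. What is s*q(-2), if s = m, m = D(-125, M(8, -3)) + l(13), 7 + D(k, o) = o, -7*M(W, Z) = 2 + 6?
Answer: -1706/7 ≈ -243.71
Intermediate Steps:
M(W, Z) = -8/7 (M(W, Z) = -(2 + 6)/7 = -1/7*8 = -8/7)
D(k, o) = -7 + o
m = 853/7 (m = (-7 - 8/7) + 130 = -57/7 + 130 = 853/7 ≈ 121.86)
s = 853/7 ≈ 121.86
s*q(-2) = (853/7)*(-2) = -1706/7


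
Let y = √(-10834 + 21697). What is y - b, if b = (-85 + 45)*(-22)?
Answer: -880 + 3*√1207 ≈ -775.77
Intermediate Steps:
y = 3*√1207 (y = √10863 = 3*√1207 ≈ 104.23)
b = 880 (b = -40*(-22) = 880)
y - b = 3*√1207 - 1*880 = 3*√1207 - 880 = -880 + 3*√1207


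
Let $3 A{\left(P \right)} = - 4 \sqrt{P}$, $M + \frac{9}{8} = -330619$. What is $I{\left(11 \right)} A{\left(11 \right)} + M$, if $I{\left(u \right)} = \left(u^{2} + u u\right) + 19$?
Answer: $- \frac{2644961}{8} - 348 \sqrt{11} \approx -3.3177 \cdot 10^{5}$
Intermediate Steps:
$I{\left(u \right)} = 19 + 2 u^{2}$ ($I{\left(u \right)} = \left(u^{2} + u^{2}\right) + 19 = 2 u^{2} + 19 = 19 + 2 u^{2}$)
$M = - \frac{2644961}{8}$ ($M = - \frac{9}{8} - 330619 = - \frac{2644961}{8} \approx -3.3062 \cdot 10^{5}$)
$A{\left(P \right)} = - \frac{4 \sqrt{P}}{3}$ ($A{\left(P \right)} = \frac{\left(-4\right) \sqrt{P}}{3} = - \frac{4 \sqrt{P}}{3}$)
$I{\left(11 \right)} A{\left(11 \right)} + M = \left(19 + 2 \cdot 11^{2}\right) \left(- \frac{4 \sqrt{11}}{3}\right) - \frac{2644961}{8} = \left(19 + 2 \cdot 121\right) \left(- \frac{4 \sqrt{11}}{3}\right) - \frac{2644961}{8} = \left(19 + 242\right) \left(- \frac{4 \sqrt{11}}{3}\right) - \frac{2644961}{8} = 261 \left(- \frac{4 \sqrt{11}}{3}\right) - \frac{2644961}{8} = - 348 \sqrt{11} - \frac{2644961}{8} = - \frac{2644961}{8} - 348 \sqrt{11}$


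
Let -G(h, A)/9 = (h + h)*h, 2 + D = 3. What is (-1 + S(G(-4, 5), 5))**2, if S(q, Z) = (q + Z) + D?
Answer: 80089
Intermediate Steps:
D = 1 (D = -2 + 3 = 1)
G(h, A) = -18*h**2 (G(h, A) = -9*(h + h)*h = -9*2*h*h = -18*h**2)
S(q, Z) = 1 + Z + q (S(q, Z) = (q + Z) + 1 = (Z + q) + 1 = 1 + Z + q)
(-1 + S(G(-4, 5), 5))**2 = (-1 + (1 + 5 - 18*(-4)**2))**2 = (-1 + (1 + 5 - 18*16))**2 = (-1 + (1 + 5 - 288))**2 = (-1 - 282)**2 = (-283)**2 = 80089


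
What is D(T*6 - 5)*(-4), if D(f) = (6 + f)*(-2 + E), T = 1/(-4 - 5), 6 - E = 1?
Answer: -4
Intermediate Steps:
E = 5 (E = 6 - 1*1 = 6 - 1 = 5)
T = -⅑ (T = 1/(-9) = -⅑ ≈ -0.11111)
D(f) = 18 + 3*f (D(f) = (6 + f)*(-2 + 5) = (6 + f)*3 = 18 + 3*f)
D(T*6 - 5)*(-4) = (18 + 3*(-⅑*6 - 5))*(-4) = (18 + 3*(-⅔ - 5))*(-4) = (18 + 3*(-17/3))*(-4) = (18 - 17)*(-4) = 1*(-4) = -4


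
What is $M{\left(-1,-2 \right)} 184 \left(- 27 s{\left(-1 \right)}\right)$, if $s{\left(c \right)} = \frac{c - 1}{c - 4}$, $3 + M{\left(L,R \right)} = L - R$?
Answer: $\frac{19872}{5} \approx 3974.4$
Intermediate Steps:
$M{\left(L,R \right)} = -3 + L - R$ ($M{\left(L,R \right)} = -3 + \left(L - R\right) = -3 + L - R$)
$s{\left(c \right)} = \frac{-1 + c}{-4 + c}$
$M{\left(-1,-2 \right)} 184 \left(- 27 s{\left(-1 \right)}\right) = \left(-3 - 1 - -2\right) 184 \left(- 27 \frac{-1 - 1}{-4 - 1}\right) = \left(-3 - 1 + 2\right) 184 \left(- 27 \frac{1}{-5} \left(-2\right)\right) = \left(-2\right) 184 \left(- 27 \left(\left(- \frac{1}{5}\right) \left(-2\right)\right)\right) = - 368 \left(\left(-27\right) \frac{2}{5}\right) = \left(-368\right) \left(- \frac{54}{5}\right) = \frac{19872}{5}$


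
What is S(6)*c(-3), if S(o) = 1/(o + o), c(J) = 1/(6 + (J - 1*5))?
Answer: -1/24 ≈ -0.041667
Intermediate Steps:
c(J) = 1/(1 + J) (c(J) = 1/(6 + (J - 5)) = 1/(6 + (-5 + J)) = 1/(1 + J))
S(o) = 1/(2*o)
S(6)*c(-3) = ((½)/6)/(1 - 3) = ((½)*(⅙))/(-2) = (1/12)*(-½) = -1/24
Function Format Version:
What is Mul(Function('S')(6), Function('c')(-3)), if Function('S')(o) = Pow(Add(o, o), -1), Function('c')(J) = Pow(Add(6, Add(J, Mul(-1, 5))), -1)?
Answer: Rational(-1, 24) ≈ -0.041667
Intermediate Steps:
Function('c')(J) = Pow(Add(1, J), -1) (Function('c')(J) = Pow(Add(6, Add(J, -5)), -1) = Pow(Add(6, Add(-5, J)), -1) = Pow(Add(1, J), -1))
Function('S')(o) = Mul(Rational(1, 2), Pow(o, -1)) (Function('S')(o) = Pow(Mul(2, o), -1) = Mul(Rational(1, 2), Pow(o, -1)))
Mul(Function('S')(6), Function('c')(-3)) = Mul(Mul(Rational(1, 2), Pow(6, -1)), Pow(Add(1, -3), -1)) = Mul(Mul(Rational(1, 2), Rational(1, 6)), Pow(-2, -1)) = Mul(Rational(1, 12), Rational(-1, 2)) = Rational(-1, 24)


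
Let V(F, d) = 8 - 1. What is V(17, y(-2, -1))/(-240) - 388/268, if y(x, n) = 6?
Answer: -23749/16080 ≈ -1.4769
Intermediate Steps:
V(F, d) = 7
V(17, y(-2, -1))/(-240) - 388/268 = 7/(-240) - 388/268 = 7*(-1/240) - 388*1/268 = -7/240 - 97/67 = -23749/16080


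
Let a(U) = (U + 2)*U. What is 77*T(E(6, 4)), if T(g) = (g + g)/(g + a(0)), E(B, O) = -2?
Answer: 154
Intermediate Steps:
a(U) = U*(2 + U) (a(U) = (2 + U)*U = U*(2 + U))
T(g) = 2 (T(g) = (g + g)/(g + 0*(2 + 0)) = (2*g)/(g + 0*2) = (2*g)/(g + 0) = (2*g)/g = 2)
77*T(E(6, 4)) = 77*2 = 154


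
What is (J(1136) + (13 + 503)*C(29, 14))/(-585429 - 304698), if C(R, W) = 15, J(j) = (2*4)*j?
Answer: -2404/127161 ≈ -0.018905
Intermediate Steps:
J(j) = 8*j
(J(1136) + (13 + 503)*C(29, 14))/(-585429 - 304698) = (8*1136 + (13 + 503)*15)/(-585429 - 304698) = (9088 + 516*15)/(-890127) = (9088 + 7740)*(-1/890127) = 16828*(-1/890127) = -2404/127161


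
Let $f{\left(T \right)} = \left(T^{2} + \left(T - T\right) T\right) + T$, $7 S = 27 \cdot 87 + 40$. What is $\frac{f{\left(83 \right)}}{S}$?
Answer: $\frac{48804}{2389} \approx 20.429$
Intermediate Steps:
$S = \frac{2389}{7}$ ($S = \frac{27 \cdot 87 + 40}{7} = \frac{2349 + 40}{7} = \frac{1}{7} \cdot 2389 = \frac{2389}{7} \approx 341.29$)
$f{\left(T \right)} = T + T^{2}$ ($f{\left(T \right)} = \left(T^{2} + 0 T\right) + T = \left(T^{2} + 0\right) + T = T^{2} + T = T + T^{2}$)
$\frac{f{\left(83 \right)}}{S} = \frac{83 \left(1 + 83\right)}{\frac{2389}{7}} = 83 \cdot 84 \cdot \frac{7}{2389} = 6972 \cdot \frac{7}{2389} = \frac{48804}{2389}$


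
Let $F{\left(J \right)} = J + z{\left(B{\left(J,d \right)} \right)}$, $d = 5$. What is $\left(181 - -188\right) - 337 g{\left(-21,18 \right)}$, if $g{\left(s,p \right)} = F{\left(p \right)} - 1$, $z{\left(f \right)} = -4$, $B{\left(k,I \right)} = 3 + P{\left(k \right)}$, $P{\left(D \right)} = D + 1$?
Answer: $-4012$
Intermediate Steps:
$P{\left(D \right)} = 1 + D$
$B{\left(k,I \right)} = 4 + k$ ($B{\left(k,I \right)} = 3 + \left(1 + k\right) = 4 + k$)
$F{\left(J \right)} = -4 + J$ ($F{\left(J \right)} = J - 4 = -4 + J$)
$g{\left(s,p \right)} = -5 + p$ ($g{\left(s,p \right)} = \left(-4 + p\right) - 1 = -5 + p$)
$\left(181 - -188\right) - 337 g{\left(-21,18 \right)} = \left(181 - -188\right) - 337 \left(-5 + 18\right) = \left(181 + 188\right) - 4381 = 369 - 4381 = -4012$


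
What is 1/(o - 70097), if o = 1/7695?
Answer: -7695/539396414 ≈ -1.4266e-5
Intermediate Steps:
o = 1/7695 ≈ 0.00012995
1/(o - 70097) = 1/(1/7695 - 70097) = 1/(-539396414/7695) = -7695/539396414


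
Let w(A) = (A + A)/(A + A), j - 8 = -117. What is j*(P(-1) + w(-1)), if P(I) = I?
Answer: 0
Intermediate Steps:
j = -109 (j = 8 - 117 = -109)
w(A) = 1 (w(A) = (2*A)/((2*A)) = (2*A)*(1/(2*A)) = 1)
j*(P(-1) + w(-1)) = -109*(-1 + 1) = -109*0 = 0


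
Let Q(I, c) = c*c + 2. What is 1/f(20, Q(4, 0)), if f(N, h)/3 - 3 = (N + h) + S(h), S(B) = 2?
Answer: 1/81 ≈ 0.012346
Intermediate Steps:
Q(I, c) = 2 + c² (Q(I, c) = c² + 2 = 2 + c²)
f(N, h) = 15 + 3*N + 3*h (f(N, h) = 9 + 3*((N + h) + 2) = 9 + 3*(2 + N + h) = 9 + (6 + 3*N + 3*h) = 15 + 3*N + 3*h)
1/f(20, Q(4, 0)) = 1/(15 + 3*20 + 3*(2 + 0²)) = 1/(15 + 60 + 3*(2 + 0)) = 1/(15 + 60 + 3*2) = 1/(15 + 60 + 6) = 1/81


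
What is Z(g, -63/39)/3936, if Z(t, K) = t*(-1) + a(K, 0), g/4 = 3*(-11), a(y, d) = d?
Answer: 11/328 ≈ 0.033537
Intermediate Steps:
g = -132 (g = 4*(3*(-11)) = 4*(-33) = -132)
Z(t, K) = -t (Z(t, K) = t*(-1) + 0 = -t + 0 = -t)
Z(g, -63/39)/3936 = -1*(-132)/3936 = 132*(1/3936) = 11/328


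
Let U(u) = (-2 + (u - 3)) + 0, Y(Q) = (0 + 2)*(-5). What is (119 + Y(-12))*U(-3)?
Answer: -872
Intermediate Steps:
Y(Q) = -10 (Y(Q) = 2*(-5) = -10)
U(u) = -5 + u (U(u) = (-2 + (-3 + u)) + 0 = (-5 + u) + 0 = -5 + u)
(119 + Y(-12))*U(-3) = (119 - 10)*(-5 - 3) = 109*(-8) = -872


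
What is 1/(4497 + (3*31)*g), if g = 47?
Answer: 1/8868 ≈ 0.00011277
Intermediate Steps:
1/(4497 + (3*31)*g) = 1/(4497 + (3*31)*47) = 1/(4497 + 93*47) = 1/(4497 + 4371) = 1/8868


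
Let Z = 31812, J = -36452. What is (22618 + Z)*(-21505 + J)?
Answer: -3154599510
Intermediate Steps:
(22618 + Z)*(-21505 + J) = (22618 + 31812)*(-21505 - 36452) = 54430*(-57957) = -3154599510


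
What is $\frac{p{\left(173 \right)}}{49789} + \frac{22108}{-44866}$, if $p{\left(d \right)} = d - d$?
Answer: $- \frac{11054}{22433} \approx -0.49276$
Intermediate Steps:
$p{\left(d \right)} = 0$
$\frac{p{\left(173 \right)}}{49789} + \frac{22108}{-44866} = \frac{0}{49789} + \frac{22108}{-44866} = 0 \cdot \frac{1}{49789} + 22108 \left(- \frac{1}{44866}\right) = 0 - \frac{11054}{22433} = - \frac{11054}{22433}$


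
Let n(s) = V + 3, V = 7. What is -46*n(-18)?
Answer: -460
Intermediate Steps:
n(s) = 10 (n(s) = 7 + 3 = 10)
-46*n(-18) = -46*10 = -460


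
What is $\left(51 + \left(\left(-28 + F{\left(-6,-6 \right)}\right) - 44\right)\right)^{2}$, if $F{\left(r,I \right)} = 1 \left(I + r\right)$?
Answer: $1089$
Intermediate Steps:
$F{\left(r,I \right)} = I + r$
$\left(51 + \left(\left(-28 + F{\left(-6,-6 \right)}\right) - 44\right)\right)^{2} = \left(51 - 84\right)^{2} = \left(-33\right)^{2} = 1089$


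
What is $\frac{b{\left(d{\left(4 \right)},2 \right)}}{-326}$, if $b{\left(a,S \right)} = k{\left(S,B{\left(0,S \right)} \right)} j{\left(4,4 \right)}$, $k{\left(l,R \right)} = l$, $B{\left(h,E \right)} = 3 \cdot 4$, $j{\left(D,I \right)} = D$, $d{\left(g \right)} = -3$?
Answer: $- \frac{4}{163} \approx -0.02454$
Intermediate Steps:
$B{\left(h,E \right)} = 12$
$b{\left(a,S \right)} = 4 S$ ($b{\left(a,S \right)} = S 4 = 4 S$)
$\frac{b{\left(d{\left(4 \right)},2 \right)}}{-326} = \frac{4 \cdot 2}{-326} = 8 \left(- \frac{1}{326}\right) = - \frac{4}{163}$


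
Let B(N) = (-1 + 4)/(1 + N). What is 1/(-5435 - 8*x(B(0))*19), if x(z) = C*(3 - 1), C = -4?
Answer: -1/4219 ≈ -0.00023702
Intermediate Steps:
B(N) = 3/(1 + N)
x(z) = -8 (x(z) = -4*(3 - 1) = -4*2 = -8)
1/(-5435 - 8*x(B(0))*19) = 1/(-5435 - 8*(-8)*19) = 1/(-5435 + 64*19) = 1/(-5435 + 1216) = 1/(-4219) = -1/4219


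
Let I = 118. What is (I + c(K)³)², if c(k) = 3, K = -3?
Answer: 21025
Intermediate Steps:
(I + c(K)³)² = (118 + 3³)² = (118 + 27)² = 145² = 21025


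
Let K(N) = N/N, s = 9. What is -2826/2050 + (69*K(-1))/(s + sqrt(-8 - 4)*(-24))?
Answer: -342392/265475 + 368*I*sqrt(3)/777 ≈ -1.2897 + 0.82033*I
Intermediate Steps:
K(N) = 1
-2826/2050 + (69*K(-1))/(s + sqrt(-8 - 4)*(-24)) = -2826/2050 + (69*1)/(9 + sqrt(-8 - 4)*(-24)) = -2826*1/2050 + 69/(9 + sqrt(-12)*(-24)) = -1413/1025 + 69/(9 + (2*I*sqrt(3))*(-24)) = -1413/1025 + 69/(9 - 48*I*sqrt(3))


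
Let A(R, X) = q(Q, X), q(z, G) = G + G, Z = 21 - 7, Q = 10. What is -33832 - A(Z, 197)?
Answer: -34226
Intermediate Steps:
Z = 14
q(z, G) = 2*G
A(R, X) = 2*X
-33832 - A(Z, 197) = -33832 - 2*197 = -33832 - 1*394 = -33832 - 394 = -34226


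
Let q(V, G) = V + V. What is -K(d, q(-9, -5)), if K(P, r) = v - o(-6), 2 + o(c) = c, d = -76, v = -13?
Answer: 5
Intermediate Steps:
q(V, G) = 2*V
o(c) = -2 + c
K(P, r) = -5 (K(P, r) = -13 - (-2 - 6) = -13 - 1*(-8) = -13 + 8 = -5)
-K(d, q(-9, -5)) = -1*(-5) = 5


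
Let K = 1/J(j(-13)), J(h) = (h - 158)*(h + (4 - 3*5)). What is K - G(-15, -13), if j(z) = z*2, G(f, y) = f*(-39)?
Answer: -3982679/6808 ≈ -585.00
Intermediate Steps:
G(f, y) = -39*f
j(z) = 2*z
J(h) = (-158 + h)*(-11 + h) (J(h) = (-158 + h)*(h + (4 - 15)) = (-158 + h)*(h - 11) = (-158 + h)*(-11 + h))
K = 1/6808 (K = 1/(1738 + (2*(-13))² - 338*(-13)) = 1/(1738 + (-26)² - 169*(-26)) = 1/(1738 + 676 + 4394) = 1/6808 ≈ 0.00014689)
K - G(-15, -13) = 1/6808 - (-39)*(-15) = 1/6808 - 1*585 = 1/6808 - 585 = -3982679/6808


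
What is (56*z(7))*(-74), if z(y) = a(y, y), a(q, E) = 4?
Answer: -16576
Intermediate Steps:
z(y) = 4
(56*z(7))*(-74) = (56*4)*(-74) = 224*(-74) = -16576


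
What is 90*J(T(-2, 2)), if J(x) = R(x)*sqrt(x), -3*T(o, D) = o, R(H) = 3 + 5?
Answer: 240*sqrt(6) ≈ 587.88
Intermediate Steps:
R(H) = 8
T(o, D) = -o/3
J(x) = 8*sqrt(x)
90*J(T(-2, 2)) = 90*(8*sqrt(-1/3*(-2))) = 90*(8*sqrt(2/3)) = 90*(8*(sqrt(6)/3)) = 90*(8*sqrt(6)/3) = 240*sqrt(6)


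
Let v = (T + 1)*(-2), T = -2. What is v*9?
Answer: 18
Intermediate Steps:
v = 2 (v = (-2 + 1)*(-2) = -1*(-2) = 2)
v*9 = 2*9 = 18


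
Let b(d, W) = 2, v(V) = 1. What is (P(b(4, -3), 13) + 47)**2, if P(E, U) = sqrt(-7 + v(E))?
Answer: (47 + I*sqrt(6))**2 ≈ 2203.0 + 230.25*I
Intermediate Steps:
P(E, U) = I*sqrt(6) (P(E, U) = sqrt(-7 + 1) = sqrt(-6) = I*sqrt(6))
(P(b(4, -3), 13) + 47)**2 = (I*sqrt(6) + 47)**2 = (47 + I*sqrt(6))**2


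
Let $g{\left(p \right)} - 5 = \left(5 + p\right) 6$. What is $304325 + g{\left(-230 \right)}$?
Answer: $302980$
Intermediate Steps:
$g{\left(p \right)} = 35 + 6 p$ ($g{\left(p \right)} = 5 + \left(5 + p\right) 6 = 5 + \left(30 + 6 p\right) = 35 + 6 p$)
$304325 + g{\left(-230 \right)} = 304325 + \left(35 + 6 \left(-230\right)\right) = 304325 + \left(35 - 1380\right) = 304325 - 1345 = 302980$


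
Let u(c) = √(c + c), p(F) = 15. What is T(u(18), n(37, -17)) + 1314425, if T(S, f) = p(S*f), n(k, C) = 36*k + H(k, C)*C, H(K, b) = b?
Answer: 1314440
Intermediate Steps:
n(k, C) = C² + 36*k (n(k, C) = 36*k + C*C = 36*k + C² = C² + 36*k)
u(c) = √2*√c (u(c) = √(2*c) = √2*√c)
T(S, f) = 15
T(u(18), n(37, -17)) + 1314425 = 15 + 1314425 = 1314440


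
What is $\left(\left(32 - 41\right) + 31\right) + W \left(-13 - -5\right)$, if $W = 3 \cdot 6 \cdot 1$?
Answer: $-122$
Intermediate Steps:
$W = 18$ ($W = 18 \cdot 1 = 18$)
$\left(\left(32 - 41\right) + 31\right) + W \left(-13 - -5\right) = \left(\left(32 - 41\right) + 31\right) + 18 \left(-13 - -5\right) = \left(-9 + 31\right) + 18 \left(-13 + 5\right) = 22 + 18 \left(-8\right) = 22 - 144 = -122$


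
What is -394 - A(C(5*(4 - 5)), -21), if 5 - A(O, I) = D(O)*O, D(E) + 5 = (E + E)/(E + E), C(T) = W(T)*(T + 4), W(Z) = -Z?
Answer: -379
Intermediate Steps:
C(T) = -T*(4 + T) (C(T) = (-T)*(T + 4) = (-T)*(4 + T) = -T*(4 + T))
D(E) = -4 (D(E) = -5 + (E + E)/(E + E) = -5 + (2*E)/((2*E)) = -5 + (2*E)*(1/(2*E)) = -5 + 1 = -4)
A(O, I) = 5 + 4*O (A(O, I) = 5 - (-4)*O = 5 + 4*O)
-394 - A(C(5*(4 - 5)), -21) = -394 - (5 + 4*(-5*(4 - 5)*(4 + 5*(4 - 5)))) = -394 - (5 + 4*(-5*(-1)*(4 + 5*(-1)))) = -394 - (5 + 4*(-1*(-5)*(4 - 5))) = -394 - (5 + 4*(-1*(-5)*(-1))) = -394 - (5 + 4*(-5)) = -394 - (5 - 20) = -394 - 1*(-15) = -394 + 15 = -379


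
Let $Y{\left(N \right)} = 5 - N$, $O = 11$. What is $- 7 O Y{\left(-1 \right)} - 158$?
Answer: $-620$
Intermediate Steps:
$- 7 O Y{\left(-1 \right)} - 158 = \left(-7\right) 11 \left(5 - -1\right) - 158 = - 77 \left(5 + 1\right) - 158 = \left(-77\right) 6 - 158 = -462 - 158 = -620$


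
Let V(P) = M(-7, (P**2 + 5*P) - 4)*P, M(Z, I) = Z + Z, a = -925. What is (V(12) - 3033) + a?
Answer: -4126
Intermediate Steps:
M(Z, I) = 2*Z
V(P) = -14*P (V(P) = (2*(-7))*P = -14*P)
(V(12) - 3033) + a = (-14*12 - 3033) - 925 = (-168 - 3033) - 925 = -3201 - 925 = -4126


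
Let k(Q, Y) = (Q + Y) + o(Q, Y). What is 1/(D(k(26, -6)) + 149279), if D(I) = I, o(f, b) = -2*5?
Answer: 1/149289 ≈ 6.6984e-6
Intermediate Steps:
o(f, b) = -10
k(Q, Y) = -10 + Q + Y (k(Q, Y) = (Q + Y) - 10 = -10 + Q + Y)
1/(D(k(26, -6)) + 149279) = 1/((-10 + 26 - 6) + 149279) = 1/(10 + 149279) = 1/149289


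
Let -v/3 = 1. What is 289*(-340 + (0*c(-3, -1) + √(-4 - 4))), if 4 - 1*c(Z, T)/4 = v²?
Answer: -98260 + 578*I*√2 ≈ -98260.0 + 817.42*I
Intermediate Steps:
v = -3 (v = -3*1 = -3)
c(Z, T) = -20 (c(Z, T) = 16 - 4*(-3)² = 16 - 4*9 = 16 - 36 = -20)
289*(-340 + (0*c(-3, -1) + √(-4 - 4))) = 289*(-340 + (0*(-20) + √(-4 - 4))) = 289*(-340 + (0 + √(-8))) = 289*(-340 + (0 + 2*I*√2)) = 289*(-340 + 2*I*√2) = -98260 + 578*I*√2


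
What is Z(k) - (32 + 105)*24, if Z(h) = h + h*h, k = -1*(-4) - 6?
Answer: -3286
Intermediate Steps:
k = -2 (k = 4 - 6 = -2)
Z(h) = h + h**2
Z(k) - (32 + 105)*24 = -2*(1 - 2) - (32 + 105)*24 = -2*(-1) - 137*24 = 2 - 1*3288 = 2 - 3288 = -3286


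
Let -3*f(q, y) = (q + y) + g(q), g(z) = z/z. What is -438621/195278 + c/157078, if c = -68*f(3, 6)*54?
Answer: -33253753359/15336938842 ≈ -2.1682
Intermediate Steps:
g(z) = 1
f(q, y) = -⅓ - q/3 - y/3 (f(q, y) = -((q + y) + 1)/3 = -(1 + q + y)/3 = -⅓ - q/3 - y/3)
c = 12240 (c = -68*(-⅓ - ⅓*3 - ⅓*6)*54 = -68*(-⅓ - 1 - 2)*54 = -68*(-10/3)*54 = (680/3)*54 = 12240)
-438621/195278 + c/157078 = -438621/195278 + 12240/157078 = -438621*1/195278 + 12240*(1/157078) = -438621/195278 + 6120/78539 = -33253753359/15336938842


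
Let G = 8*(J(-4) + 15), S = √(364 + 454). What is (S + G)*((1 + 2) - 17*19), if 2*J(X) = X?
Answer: -33280 - 320*√818 ≈ -42432.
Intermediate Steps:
J(X) = X/2
S = √818 ≈ 28.601
G = 104 (G = 8*((½)*(-4) + 15) = 8*(-2 + 15) = 8*13 = 104)
(S + G)*((1 + 2) - 17*19) = (√818 + 104)*((1 + 2) - 17*19) = (104 + √818)*(3 - 323) = (104 + √818)*(-320) = -33280 - 320*√818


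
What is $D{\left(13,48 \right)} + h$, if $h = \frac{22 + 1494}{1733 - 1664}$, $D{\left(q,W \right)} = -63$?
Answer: $- \frac{2831}{69} \approx -41.029$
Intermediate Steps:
$h = \frac{1516}{69} \approx 21.971$
$D{\left(13,48 \right)} + h = -63 + \frac{1516}{69} = - \frac{2831}{69}$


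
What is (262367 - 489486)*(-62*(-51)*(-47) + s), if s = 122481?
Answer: 5935300827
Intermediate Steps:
(262367 - 489486)*(-62*(-51)*(-47) + s) = (262367 - 489486)*(-62*(-51)*(-47) + 122481) = -227119*(3162*(-47) + 122481) = -227119*(-148614 + 122481) = -227119*(-26133) = 5935300827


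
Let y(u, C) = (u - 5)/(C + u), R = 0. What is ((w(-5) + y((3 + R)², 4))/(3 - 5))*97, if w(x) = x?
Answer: 5917/26 ≈ 227.58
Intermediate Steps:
y(u, C) = (-5 + u)/(C + u)
((w(-5) + y((3 + R)², 4))/(3 - 5))*97 = ((-5 + (-5 + (3 + 0)²)/(4 + (3 + 0)²))/(3 - 5))*97 = ((-5 + (-5 + 3²)/(4 + 3²))/(-2))*97 = ((-5 + (-5 + 9)/(4 + 9))*(-½))*97 = ((-5 + 4/13)*(-½))*97 = -61/13*(-½)*97 = (61/26)*97 = 5917/26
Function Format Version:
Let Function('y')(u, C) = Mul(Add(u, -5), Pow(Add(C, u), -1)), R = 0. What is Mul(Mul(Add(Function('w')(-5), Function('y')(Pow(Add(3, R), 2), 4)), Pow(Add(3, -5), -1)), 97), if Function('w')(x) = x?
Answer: Rational(5917, 26) ≈ 227.58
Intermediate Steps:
Function('y')(u, C) = Mul(Pow(Add(C, u), -1), Add(-5, u)) (Function('y')(u, C) = Mul(Add(-5, u), Pow(Add(C, u), -1)) = Mul(Pow(Add(C, u), -1), Add(-5, u)))
Mul(Mul(Add(Function('w')(-5), Function('y')(Pow(Add(3, R), 2), 4)), Pow(Add(3, -5), -1)), 97) = Mul(Mul(Add(-5, Mul(Pow(Add(4, Pow(Add(3, 0), 2)), -1), Add(-5, Pow(Add(3, 0), 2)))), Pow(Add(3, -5), -1)), 97) = Mul(Mul(Add(-5, Mul(Pow(Add(4, Pow(3, 2)), -1), Add(-5, Pow(3, 2)))), Pow(-2, -1)), 97) = Mul(Mul(Add(-5, Mul(Pow(Add(4, 9), -1), Add(-5, 9))), Rational(-1, 2)), 97) = Mul(Mul(Add(-5, Mul(Pow(13, -1), 4)), Rational(-1, 2)), 97) = Mul(Mul(Add(-5, Mul(Rational(1, 13), 4)), Rational(-1, 2)), 97) = Mul(Mul(Add(-5, Rational(4, 13)), Rational(-1, 2)), 97) = Mul(Mul(Rational(-61, 13), Rational(-1, 2)), 97) = Mul(Rational(61, 26), 97) = Rational(5917, 26)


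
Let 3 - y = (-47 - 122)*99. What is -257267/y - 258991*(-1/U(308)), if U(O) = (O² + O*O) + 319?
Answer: -14852955385/1060082166 ≈ -14.011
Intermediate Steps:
y = 16734 (y = 3 - (-47 - 122)*99 = 3 - (-169)*99 = 3 - 1*(-16731) = 3 + 16731 = 16734)
U(O) = 319 + 2*O² (U(O) = (O² + O²) + 319 = 2*O² + 319 = 319 + 2*O²)
-257267/y - 258991*(-1/U(308)) = -257267/16734 - 258991*(-1/(319 + 2*308²)) = -257267*1/16734 - 258991*(-1/(319 + 2*94864)) = -257267/16734 - 258991*(-1/(319 + 189728)) = -257267/16734 - 258991/((-1*190047)) = -257267/16734 - 258991/(-190047) = -257267/16734 - 258991*(-1/190047) = -257267/16734 + 258991/190047 = -14852955385/1060082166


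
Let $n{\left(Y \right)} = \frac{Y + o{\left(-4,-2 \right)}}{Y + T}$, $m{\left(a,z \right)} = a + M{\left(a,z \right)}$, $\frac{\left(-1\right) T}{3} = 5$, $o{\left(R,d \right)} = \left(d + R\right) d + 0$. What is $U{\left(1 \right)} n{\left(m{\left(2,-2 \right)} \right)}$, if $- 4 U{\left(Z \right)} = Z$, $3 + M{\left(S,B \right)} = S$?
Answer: $\frac{13}{56} \approx 0.23214$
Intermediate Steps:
$M{\left(S,B \right)} = -3 + S$
$o{\left(R,d \right)} = d \left(R + d\right)$ ($o{\left(R,d \right)} = \left(R + d\right) d + 0 = d \left(R + d\right) + 0 = d \left(R + d\right)$)
$T = -15$ ($T = \left(-3\right) 5 = -15$)
$m{\left(a,z \right)} = -3 + 2 a$ ($m{\left(a,z \right)} = a + \left(-3 + a\right) = -3 + 2 a$)
$U{\left(Z \right)} = - \frac{Z}{4}$
$n{\left(Y \right)} = \frac{12 + Y}{-15 + Y}$ ($n{\left(Y \right)} = \frac{Y - 2 \left(-4 - 2\right)}{Y - 15} = \frac{Y - -12}{-15 + Y} = \frac{Y + 12}{-15 + Y} = \frac{12 + Y}{-15 + Y}$)
$U{\left(1 \right)} n{\left(m{\left(2,-2 \right)} \right)} = \left(- \frac{1}{4}\right) 1 \frac{12 + \left(-3 + 2 \cdot 2\right)}{-15 + \left(-3 + 2 \cdot 2\right)} = - \frac{\frac{1}{-15 + \left(-3 + 4\right)} \left(12 + \left(-3 + 4\right)\right)}{4} = - \frac{\frac{1}{-15 + 1} \left(12 + 1\right)}{4} = - \frac{\frac{1}{-14} \cdot 13}{4} = - \frac{\left(- \frac{1}{14}\right) 13}{4} = \left(- \frac{1}{4}\right) \left(- \frac{13}{14}\right) = \frac{13}{56}$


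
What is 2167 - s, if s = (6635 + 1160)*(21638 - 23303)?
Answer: 12980842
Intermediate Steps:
s = -12978675 (s = 7795*(-1665) = -12978675)
2167 - s = 2167 - 1*(-12978675) = 2167 + 12978675 = 12980842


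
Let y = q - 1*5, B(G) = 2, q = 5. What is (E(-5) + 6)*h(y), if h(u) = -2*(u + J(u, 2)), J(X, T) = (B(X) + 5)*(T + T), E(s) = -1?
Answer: -280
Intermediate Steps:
J(X, T) = 14*T (J(X, T) = (2 + 5)*(T + T) = 7*(2*T) = 14*T)
y = 0 (y = 5 - 1*5 = 5 - 5 = 0)
h(u) = -56 - 2*u (h(u) = -2*(u + 14*2) = -2*(u + 28) = -2*(28 + u) = -56 - 2*u)
(E(-5) + 6)*h(y) = (-1 + 6)*(-56 - 2*0) = 5*(-56 + 0) = 5*(-56) = -280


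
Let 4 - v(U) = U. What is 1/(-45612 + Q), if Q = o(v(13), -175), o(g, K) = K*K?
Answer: -1/14987 ≈ -6.6724e-5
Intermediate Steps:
v(U) = 4 - U
o(g, K) = K**2
Q = 30625 (Q = (-175)**2 = 30625)
1/(-45612 + Q) = 1/(-45612 + 30625) = 1/(-14987) = -1/14987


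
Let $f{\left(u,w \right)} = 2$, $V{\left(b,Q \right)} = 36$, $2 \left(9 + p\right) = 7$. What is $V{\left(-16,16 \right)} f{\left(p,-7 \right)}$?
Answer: $72$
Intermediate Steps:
$p = - \frac{11}{2}$ ($p = -9 + \frac{1}{2} \cdot 7 = -9 + \frac{7}{2} = - \frac{11}{2} \approx -5.5$)
$V{\left(-16,16 \right)} f{\left(p,-7 \right)} = 36 \cdot 2 = 72$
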